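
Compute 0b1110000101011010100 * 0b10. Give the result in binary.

0b11100001010110101000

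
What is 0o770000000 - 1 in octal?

0o767777777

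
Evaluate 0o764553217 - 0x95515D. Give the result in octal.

0x95515D = 0o45250535 in octal.
Subtract column by column in base 8:
  7-5 → 2
  1-3 → 6 (borrow)
  2-5-1 → 4 (borrow)
  3-0-1 → 2
  5-5 → 0
  5-2 → 3
  4-5 → 7 (borrow)
  6-4-1 → 1
  7-0 → 7

0o717302462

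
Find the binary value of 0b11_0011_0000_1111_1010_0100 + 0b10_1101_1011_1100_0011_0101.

0b11000001100101111011001

Add column by column in base 2, right to left:
  0+1 = 1
  0+0 = 0
  1+1 = 0 carry 1
  0+0+1 = 1
  0+1 = 1
  1+1 = 0 carry 1
  0+0+1 = 1
  1+0 = 1
  1+0 = 1
  1+0 = 1
  1+1 = 0 carry 1
  1+1+1 = 1 carry 1
  0+1+1 = 0 carry 1
  0+1+1 = 0 carry 1
  0+0+1 = 1
  0+1 = 1
  1+1 = 0 carry 1
  1+0+1 = 0 carry 1
  0+1+1 = 0 carry 1
  0+1+1 = 0 carry 1
  1+0+1 = 0 carry 1
  1+1+1 = 1 carry 1
  final carry 1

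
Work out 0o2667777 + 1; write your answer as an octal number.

The trailing 4 digits are 7 (max in base 8), so adding 1 cascades: they roll to 0 and the next digit up increments.

0o2670000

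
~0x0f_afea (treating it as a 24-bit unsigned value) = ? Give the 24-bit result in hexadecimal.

Each hex digit d becomes f−d:
  0→f, f→0, a→5, f→0, e→1, a→5

0xf05015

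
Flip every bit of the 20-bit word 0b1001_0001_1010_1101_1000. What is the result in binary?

0b01101110010100100111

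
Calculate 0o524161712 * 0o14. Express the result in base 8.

0o7762526570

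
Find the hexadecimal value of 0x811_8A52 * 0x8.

0x408C5290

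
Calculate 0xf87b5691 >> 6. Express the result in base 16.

6 bits is not a whole number of base-16 digits; in binary: 11111000011110110101011010010001 >> 6 = 11111000011110110101011010.

0x3e1ed5a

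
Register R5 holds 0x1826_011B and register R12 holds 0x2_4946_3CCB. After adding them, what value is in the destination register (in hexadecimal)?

0x2616C3DE6

Add column by column in base 16, right to left:
  B+B = 6 carry 1
  1+C+1 = E
  1+C = D
  0+3 = 3
  6+6 = C
  2+4 = 6
  8+9 = 1 carry 1
  1+4+1 = 6
  0+2 = 2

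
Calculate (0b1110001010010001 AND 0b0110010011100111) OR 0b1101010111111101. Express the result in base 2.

0b1111010111111101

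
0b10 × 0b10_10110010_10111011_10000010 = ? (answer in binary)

Multiply each base-2 digit by 2, carrying:
  0×2 = 0 → write 0
  1×2 = 2 → write 0 carry 1
  0×2+1 = 1 → write 1
  0×2 = 0 → write 0
  0×2 = 0 → write 0
  0×2 = 0 → write 0
  0×2 = 0 → write 0
  1×2 = 2 → write 0 carry 1
  1×2+1 = 3 → write 1 carry 1
  1×2+1 = 3 → write 1 carry 1
  0×2+1 = 1 → write 1
  1×2 = 2 → write 0 carry 1
  1×2+1 = 3 → write 1 carry 1
  1×2+1 = 3 → write 1 carry 1
  0×2+1 = 1 → write 1
  1×2 = 2 → write 0 carry 1
  0×2+1 = 1 → write 1
  1×2 = 2 → write 0 carry 1
  0×2+1 = 1 → write 1
  0×2 = 0 → write 0
  1×2 = 2 → write 0 carry 1
  1×2+1 = 3 → write 1 carry 1
  0×2+1 = 1 → write 1
  1×2 = 2 → write 0 carry 1
  0×2+1 = 1 → write 1
  1×2 = 2 → write 0 carry 1
  remaining carry: 1

0b101011001010111011100000100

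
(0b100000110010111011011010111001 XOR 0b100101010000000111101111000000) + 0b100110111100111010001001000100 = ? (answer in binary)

First 0b100000110010111011011010111001 XOR 0b100101010000000111101111000000 = 0b000101100010111100110101111001.
Add column by column in base 2, right to left:
  1+0 = 1
  0+0 = 0
  0+1 = 1
  1+0 = 1
  1+0 = 1
  1+0 = 1
  1+1 = 0 carry 1
  0+0+1 = 1
  1+0 = 1
  0+1 = 1
  1+0 = 1
  1+0 = 1
  0+0 = 0
  0+1 = 1
  1+0 = 1
  1+1 = 0 carry 1
  1+1+1 = 1 carry 1
  1+1+1 = 1 carry 1
  0+0+1 = 1
  1+0 = 1
  0+1 = 1
  0+1 = 1
  0+1 = 1
  1+1 = 0 carry 1
  1+0+1 = 0 carry 1
  0+1+1 = 0 carry 1
  1+1+1 = 1 carry 1
  0+0+1 = 1
  0+0 = 0
  0+1 = 1

0b101100011111110110111110111101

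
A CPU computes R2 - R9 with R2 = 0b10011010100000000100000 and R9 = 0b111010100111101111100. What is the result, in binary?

Subtract column by column in base 2:
  0-0 → 0
  0-0 → 0
  0-1 → 1 (borrow)
  0-1-1 → 0 (borrow)
  0-1-1 → 0 (borrow)
  1-1-1 → 1 (borrow)
  0-1-1 → 0 (borrow)
  0-0-1 → 1 (borrow)
  0-1-1 → 0 (borrow)
  0-1-1 → 0 (borrow)
  0-1-1 → 0 (borrow)
  0-1-1 → 0 (borrow)
  0-0-1 → 1 (borrow)
  0-0-1 → 1 (borrow)
  1-1-1 → 1 (borrow)
  0-0-1 → 1 (borrow)
  1-1-1 → 1 (borrow)
  0-0-1 → 1 (borrow)
  1-1-1 → 1 (borrow)
  1-1-1 → 1 (borrow)
  0-1-1 → 0 (borrow)
  0-0-1 → 1 (borrow)
  1-0-1 → 0

0b1011111111000010100100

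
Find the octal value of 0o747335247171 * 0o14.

0o13331137726654

Multiply each base-8 digit by 12, carrying:
  1×12 = 12 → write 4 carry 1
  7×12+1 = 85 → write 5 carry 10
  1×12+10 = 22 → write 6 carry 2
  7×12+2 = 86 → write 6 carry 10
  4×12+10 = 58 → write 2 carry 7
  2×12+7 = 31 → write 7 carry 3
  5×12+3 = 63 → write 7 carry 7
  3×12+7 = 43 → write 3 carry 5
  3×12+5 = 41 → write 1 carry 5
  7×12+5 = 89 → write 1 carry 11
  4×12+11 = 59 → write 3 carry 7
  7×12+7 = 91 → write 3 carry 11
  remaining carry: 13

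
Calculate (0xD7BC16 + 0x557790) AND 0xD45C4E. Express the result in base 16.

Add column by column in base 16, right to left:
  6+0 = 6
  1+9 = A
  C+7 = 3 carry 1
  B+7+1 = 3 carry 1
  7+5+1 = D
  D+5 = 2 carry 1
  final carry 1
Sum = 0x12D33A6; now AND with 0xD45C4E:
  1&0=0, 2&D=0, D&4=4, 3&5=1, 3&C=0, A&4=0, 6&E=6

0x41006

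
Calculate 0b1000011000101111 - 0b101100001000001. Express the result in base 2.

0b10110111101110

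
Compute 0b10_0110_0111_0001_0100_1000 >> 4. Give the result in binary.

0b100110011100010100

Right shift by 4: drop the 4 least-significant bits.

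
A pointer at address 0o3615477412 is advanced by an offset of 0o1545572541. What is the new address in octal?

Add column by column in base 8, right to left:
  2+1 = 3
  1+4 = 5
  4+5 = 1 carry 1
  7+2+1 = 2 carry 1
  7+7+1 = 7 carry 1
  4+5+1 = 2 carry 1
  5+5+1 = 3 carry 1
  1+4+1 = 6
  6+5 = 3 carry 1
  3+1+1 = 5

0o5363272153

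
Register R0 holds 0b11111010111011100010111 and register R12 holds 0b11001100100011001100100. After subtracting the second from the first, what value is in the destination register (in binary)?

Subtract column by column in base 2:
  1-0 → 1
  1-0 → 1
  1-1 → 0
  0-0 → 0
  1-0 → 1
  0-1 → 1 (borrow)
  0-1-1 → 0 (borrow)
  0-0-1 → 1 (borrow)
  1-0-1 → 0
  1-1 → 0
  1-1 → 0
  0-0 → 0
  1-0 → 1
  1-0 → 1
  1-1 → 0
  0-0 → 0
  1-0 → 1
  0-1 → 1 (borrow)
  1-1-1 → 1 (borrow)
  1-0-1 → 0
  1-0 → 1
  1-1 → 0
  1-1 → 0

0b101110011000010110011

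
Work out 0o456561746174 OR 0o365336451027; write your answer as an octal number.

0o777777757177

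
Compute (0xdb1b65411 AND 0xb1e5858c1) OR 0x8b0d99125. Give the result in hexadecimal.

0xdb1b65411 AND 0xb1e5858c1 = 0x910105001.
Then OR with 0x8b0d99125.

0x9b0d9d125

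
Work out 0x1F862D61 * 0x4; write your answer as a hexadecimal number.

0x7E18B584

Multiply each base-16 digit by 4, carrying:
  1×4 = 4 → write 4
  6×4 = 24 → write 8 carry 1
  D×4+1 = 53 → write 5 carry 3
  2×4+3 = 11 → write B
  6×4 = 24 → write 8 carry 1
  8×4+1 = 33 → write 1 carry 2
  F×4+2 = 62 → write E carry 3
  1×4+3 = 7 → write 7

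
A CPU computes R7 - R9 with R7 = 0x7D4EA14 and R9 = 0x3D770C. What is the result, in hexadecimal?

Subtract column by column in base 16:
  4-C → 8 (borrow)
  1-0-1 → 0
  A-7 → 3
  E-7 → 7
  4-D → 7 (borrow)
  D-3-1 → 9
  7-0 → 7

0x7977308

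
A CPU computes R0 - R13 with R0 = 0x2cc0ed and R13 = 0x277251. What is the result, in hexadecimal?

Subtract column by column in base 16:
  d-1 → c
  e-5 → 9
  0-2 → e (borrow)
  c-7-1 → 4
  c-7 → 5
  2-2 → 0

0x54e9c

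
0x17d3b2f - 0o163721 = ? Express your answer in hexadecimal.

0x17c535e

0o163721 = 0xe7d1 in hexadecimal.
Subtract column by column in base 16:
  f-1 → e
  2-d → 5 (borrow)
  b-7-1 → 3
  3-e → 5 (borrow)
  d-0-1 → c
  7-0 → 7
  1-0 → 1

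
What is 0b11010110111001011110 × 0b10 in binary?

0b110101101110010111100

Multiply each base-2 digit by 2, carrying:
  0×2 = 0 → write 0
  1×2 = 2 → write 0 carry 1
  1×2+1 = 3 → write 1 carry 1
  1×2+1 = 3 → write 1 carry 1
  1×2+1 = 3 → write 1 carry 1
  0×2+1 = 1 → write 1
  1×2 = 2 → write 0 carry 1
  0×2+1 = 1 → write 1
  0×2 = 0 → write 0
  1×2 = 2 → write 0 carry 1
  1×2+1 = 3 → write 1 carry 1
  1×2+1 = 3 → write 1 carry 1
  0×2+1 = 1 → write 1
  1×2 = 2 → write 0 carry 1
  1×2+1 = 3 → write 1 carry 1
  0×2+1 = 1 → write 1
  1×2 = 2 → write 0 carry 1
  0×2+1 = 1 → write 1
  1×2 = 2 → write 0 carry 1
  1×2+1 = 3 → write 1 carry 1
  remaining carry: 1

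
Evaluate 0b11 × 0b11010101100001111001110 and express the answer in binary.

0b1010000000100101101101010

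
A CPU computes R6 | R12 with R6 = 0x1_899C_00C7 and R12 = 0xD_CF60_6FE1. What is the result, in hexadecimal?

OR each hex digit independently (no carries):
  1|D=D, 8|C=C, 9|F=F, 9|6=F, C|0=C, 0|6=6, 0|F=F, C|E=E, 7|1=7

0xDCFFC6FE7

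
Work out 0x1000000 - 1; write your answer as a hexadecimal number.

0xffffff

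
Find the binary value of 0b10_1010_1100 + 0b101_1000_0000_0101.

Add column by column in base 2, right to left:
  0+1 = 1
  0+0 = 0
  1+1 = 0 carry 1
  1+0+1 = 0 carry 1
  0+0+1 = 1
  1+0 = 1
  0+0 = 0
  1+0 = 1
  0+0 = 0
  1+0 = 1
  0+0 = 0
  0+1 = 1
  0+1 = 1
  0+0 = 0
  0+1 = 1

0b101101010110001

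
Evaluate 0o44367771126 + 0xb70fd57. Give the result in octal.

0o45724167655

0xb70fd57 = 0o1334176527 in octal.
Add column by column in base 8, right to left:
  6+7 = 5 carry 1
  2+2+1 = 5
  1+5 = 6
  1+6 = 7
  7+7 = 6 carry 1
  7+1+1 = 1 carry 1
  7+4+1 = 4 carry 1
  6+3+1 = 2 carry 1
  3+3+1 = 7
  4+1 = 5
  4+0 = 4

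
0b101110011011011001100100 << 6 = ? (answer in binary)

0b101110011011011001100100000000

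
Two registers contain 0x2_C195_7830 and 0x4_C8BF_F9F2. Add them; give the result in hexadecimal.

0x78A557222

Add column by column in base 16, right to left:
  0+2 = 2
  3+F = 2 carry 1
  8+9+1 = 2 carry 1
  7+F+1 = 7 carry 1
  5+F+1 = 5 carry 1
  9+B+1 = 5 carry 1
  1+8+1 = A
  C+C = 8 carry 1
  2+4+1 = 7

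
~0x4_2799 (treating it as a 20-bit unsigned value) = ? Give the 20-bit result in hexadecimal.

Each hex digit d becomes f−d:
  4→b, 2→d, 7→8, 9→6, 9→6

0xbd866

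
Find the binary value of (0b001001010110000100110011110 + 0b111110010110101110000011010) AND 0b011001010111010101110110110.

Add column by column in base 2, right to left:
  0+0 = 0
  1+1 = 0 carry 1
  1+0+1 = 0 carry 1
  1+1+1 = 1 carry 1
  1+1+1 = 1 carry 1
  0+0+1 = 1
  0+0 = 0
  1+0 = 1
  1+0 = 1
  0+0 = 0
  0+1 = 1
  1+1 = 0 carry 1
  0+1+1 = 0 carry 1
  0+0+1 = 1
  0+1 = 1
  0+0 = 0
  1+1 = 0 carry 1
  1+1+1 = 1 carry 1
  0+0+1 = 1
  1+1 = 0 carry 1
  0+0+1 = 1
  1+0 = 1
  0+1 = 1
  0+1 = 1
  1+1 = 0 carry 1
  0+1+1 = 0 carry 1
  0+1+1 = 0 carry 1
  final carry 1
Sum = 0b1000111101100110010110111000; now AND with 0b011001010111010101110110110:
  1000111101100110010110111000
& 0011001010111010101110110110
= 0000001000100010000110110000

0b1000100010000110110000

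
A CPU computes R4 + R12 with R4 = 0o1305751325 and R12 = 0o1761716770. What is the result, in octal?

Add column by column in base 8, right to left:
  5+0 = 5
  2+7 = 1 carry 1
  3+7+1 = 3 carry 1
  1+6+1 = 0 carry 1
  5+1+1 = 7
  7+7 = 6 carry 1
  5+1+1 = 7
  0+6 = 6
  3+7 = 2 carry 1
  1+1+1 = 3

0o3267670315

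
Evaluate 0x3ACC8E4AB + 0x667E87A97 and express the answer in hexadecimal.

Add column by column in base 16, right to left:
  B+7 = 2 carry 1
  A+9+1 = 4 carry 1
  4+A+1 = F
  E+7 = 5 carry 1
  8+8+1 = 1 carry 1
  C+E+1 = B carry 1
  C+7+1 = 4 carry 1
  A+6+1 = 1 carry 1
  3+6+1 = A

0xA14B15F42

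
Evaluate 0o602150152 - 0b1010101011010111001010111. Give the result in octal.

0o454621023

0b1010101011010111001010111 = 0o125327127 in octal.
Subtract column by column in base 8:
  2-7 → 3 (borrow)
  5-2-1 → 2
  1-1 → 0
  0-7 → 1 (borrow)
  5-2-1 → 2
  1-3 → 6 (borrow)
  2-5-1 → 4 (borrow)
  0-2-1 → 5 (borrow)
  6-1-1 → 4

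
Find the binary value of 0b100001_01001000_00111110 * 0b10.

0b10000101001000001111100

Multiply each base-2 digit by 2, carrying:
  0×2 = 0 → write 0
  1×2 = 2 → write 0 carry 1
  1×2+1 = 3 → write 1 carry 1
  1×2+1 = 3 → write 1 carry 1
  1×2+1 = 3 → write 1 carry 1
  1×2+1 = 3 → write 1 carry 1
  0×2+1 = 1 → write 1
  0×2 = 0 → write 0
  0×2 = 0 → write 0
  0×2 = 0 → write 0
  0×2 = 0 → write 0
  1×2 = 2 → write 0 carry 1
  0×2+1 = 1 → write 1
  0×2 = 0 → write 0
  1×2 = 2 → write 0 carry 1
  0×2+1 = 1 → write 1
  1×2 = 2 → write 0 carry 1
  0×2+1 = 1 → write 1
  0×2 = 0 → write 0
  0×2 = 0 → write 0
  0×2 = 0 → write 0
  1×2 = 2 → write 0 carry 1
  remaining carry: 1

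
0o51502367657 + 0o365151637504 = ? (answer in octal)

0o436654227363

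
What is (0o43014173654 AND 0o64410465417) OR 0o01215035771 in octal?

0o43014173654 AND 0o64410465417 = 0o40010061414.
Then OR with 0o01215035771.

0o41215075775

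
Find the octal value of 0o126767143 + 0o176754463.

Add column by column in base 8, right to left:
  3+3 = 6
  4+6 = 2 carry 1
  1+4+1 = 6
  7+4 = 3 carry 1
  6+5+1 = 4 carry 1
  7+7+1 = 7 carry 1
  6+6+1 = 5 carry 1
  2+7+1 = 2 carry 1
  1+1+1 = 3

0o325743626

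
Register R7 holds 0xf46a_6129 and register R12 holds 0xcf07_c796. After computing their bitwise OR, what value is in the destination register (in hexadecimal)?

OR each hex digit independently (no carries):
  f|c=f, 4|f=f, 6|0=6, a|7=f, 6|c=e, 1|7=7, 2|9=b, 9|6=f

0xff6fe7bf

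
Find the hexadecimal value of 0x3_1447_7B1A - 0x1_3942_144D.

Subtract column by column in base 16:
  A-D → D (borrow)
  1-4-1 → C (borrow)
  B-4-1 → 6
  7-1 → 6
  7-2 → 5
  4-4 → 0
  4-9 → B (borrow)
  1-3-1 → D (borrow)
  3-1-1 → 1

0x1DB0566CD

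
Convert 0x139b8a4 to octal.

Expand each hex digit to 4 bits: 1=0001 3=0011 9=1001 b=1011 8=1000 a=1010 4=0100.
Group the bits in threes: 001 001 110 011 011 100 010 100 100 → 116334244.

0o116334244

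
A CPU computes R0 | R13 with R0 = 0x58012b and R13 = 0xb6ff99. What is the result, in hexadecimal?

0xfeffbb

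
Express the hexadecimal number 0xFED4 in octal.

0o177324

Expand each hex digit to 4 bits: F=1111 E=1110 D=1101 4=0100.
Group the bits in threes: 001 111 111 011 010 100 → 177324.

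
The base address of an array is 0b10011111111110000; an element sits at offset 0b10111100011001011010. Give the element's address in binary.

0b11010000011001001010

Add column by column in base 2, right to left:
  0+0 = 0
  0+1 = 1
  0+0 = 0
  0+1 = 1
  1+1 = 0 carry 1
  1+0+1 = 0 carry 1
  1+1+1 = 1 carry 1
  1+0+1 = 0 carry 1
  1+0+1 = 0 carry 1
  1+1+1 = 1 carry 1
  1+1+1 = 1 carry 1
  1+0+1 = 0 carry 1
  1+0+1 = 0 carry 1
  1+0+1 = 0 carry 1
  0+1+1 = 0 carry 1
  0+1+1 = 0 carry 1
  1+1+1 = 1 carry 1
  0+1+1 = 0 carry 1
  0+0+1 = 1
  0+1 = 1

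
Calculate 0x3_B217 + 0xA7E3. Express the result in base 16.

Add column by column in base 16, right to left:
  7+3 = A
  1+E = F
  2+7 = 9
  B+A = 5 carry 1
  3+0+1 = 4

0x459FA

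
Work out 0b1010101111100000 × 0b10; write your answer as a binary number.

0b10101011111000000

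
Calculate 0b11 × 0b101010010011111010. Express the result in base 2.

Multiply each base-2 digit by 3, carrying:
  0×3 = 0 → write 0
  1×3 = 3 → write 1 carry 1
  0×3+1 = 1 → write 1
  1×3 = 3 → write 1 carry 1
  1×3+1 = 4 → write 0 carry 2
  1×3+2 = 5 → write 1 carry 2
  1×3+2 = 5 → write 1 carry 2
  1×3+2 = 5 → write 1 carry 2
  0×3+2 = 2 → write 0 carry 1
  0×3+1 = 1 → write 1
  1×3 = 3 → write 1 carry 1
  0×3+1 = 1 → write 1
  0×3 = 0 → write 0
  1×3 = 3 → write 1 carry 1
  0×3+1 = 1 → write 1
  1×3 = 3 → write 1 carry 1
  0×3+1 = 1 → write 1
  1×3 = 3 → write 1 carry 1
  remaining carry: 1

0b1111110111011101110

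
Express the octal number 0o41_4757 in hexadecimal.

0x219EF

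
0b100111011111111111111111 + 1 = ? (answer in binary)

0b100111100000000000000000

The trailing 17 digits are 1 (max in base 2), so adding 1 cascades: they roll to 0 and the next digit up increments.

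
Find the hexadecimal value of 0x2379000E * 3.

0x6A6B002A

Multiply each base-16 digit by 3, carrying:
  E×3 = 42 → write A carry 2
  0×3+2 = 2 → write 2
  0×3 = 0 → write 0
  0×3 = 0 → write 0
  9×3 = 27 → write B carry 1
  7×3+1 = 22 → write 6 carry 1
  3×3+1 = 10 → write A
  2×3 = 6 → write 6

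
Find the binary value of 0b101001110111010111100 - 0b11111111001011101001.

0b1001111101111010011

Subtract column by column in base 2:
  0-1 → 1 (borrow)
  0-0-1 → 1 (borrow)
  1-0-1 → 0
  1-1 → 0
  1-0 → 1
  1-1 → 0
  0-1 → 1 (borrow)
  1-1-1 → 1 (borrow)
  0-0-1 → 1 (borrow)
  1-1-1 → 1 (borrow)
  1-0-1 → 0
  1-0 → 1
  0-1 → 1 (borrow)
  1-1-1 → 1 (borrow)
  1-1-1 → 1 (borrow)
  1-1-1 → 1 (borrow)
  0-1-1 → 0 (borrow)
  0-1-1 → 0 (borrow)
  1-1-1 → 1 (borrow)
  0-1-1 → 0 (borrow)
  1-0-1 → 0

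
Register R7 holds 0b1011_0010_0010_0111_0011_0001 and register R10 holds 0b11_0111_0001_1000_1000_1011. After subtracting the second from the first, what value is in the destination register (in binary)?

0b11110110000111010100110

Subtract column by column in base 2:
  1-1 → 0
  0-1 → 1 (borrow)
  0-0-1 → 1 (borrow)
  0-1-1 → 0 (borrow)
  1-0-1 → 0
  1-0 → 1
  0-0 → 0
  0-1 → 1 (borrow)
  1-0-1 → 0
  1-0 → 1
  1-0 → 1
  0-1 → 1 (borrow)
  0-1-1 → 0 (borrow)
  1-0-1 → 0
  0-0 → 0
  0-0 → 0
  0-1 → 1 (borrow)
  1-1-1 → 1 (borrow)
  0-1-1 → 0 (borrow)
  0-0-1 → 1 (borrow)
  1-1-1 → 1 (borrow)
  1-1-1 → 1 (borrow)
  0-0-1 → 1 (borrow)
  1-0-1 → 0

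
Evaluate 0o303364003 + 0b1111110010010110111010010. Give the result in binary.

0b101000001110001010111010101

0o303364003 = 0b11000011011110100000000011 in binary.
Add column by column in base 2, right to left:
  1+0 = 1
  1+1 = 0 carry 1
  0+0+1 = 1
  0+0 = 0
  0+1 = 1
  0+0 = 0
  0+1 = 1
  0+1 = 1
  0+1 = 1
  0+0 = 0
  0+1 = 1
  1+1 = 0 carry 1
  0+0+1 = 1
  1+1 = 0 carry 1
  1+0+1 = 0 carry 1
  1+0+1 = 0 carry 1
  1+1+1 = 1 carry 1
  0+0+1 = 1
  1+0 = 1
  1+1 = 0 carry 1
  0+1+1 = 0 carry 1
  0+1+1 = 0 carry 1
  0+1+1 = 0 carry 1
  0+1+1 = 0 carry 1
  1+1+1 = 1 carry 1
  1+0+1 = 0 carry 1
  final carry 1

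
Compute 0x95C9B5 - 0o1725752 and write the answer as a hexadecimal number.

0x8E1DCB

0o1725752 = 0x7ABEA in hexadecimal.
Subtract column by column in base 16:
  5-A → B (borrow)
  B-E-1 → C (borrow)
  9-B-1 → D (borrow)
  C-A-1 → 1
  5-7 → E (borrow)
  9-0-1 → 8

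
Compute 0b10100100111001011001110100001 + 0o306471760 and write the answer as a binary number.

0b10111101101110010011110010001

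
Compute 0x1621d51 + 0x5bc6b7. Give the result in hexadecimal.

Add column by column in base 16, right to left:
  1+7 = 8
  5+b = 0 carry 1
  d+6+1 = 4 carry 1
  1+c+1 = e
  2+b = d
  6+5 = b
  1+0 = 1

0x1bde408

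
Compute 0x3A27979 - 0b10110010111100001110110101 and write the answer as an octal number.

0o65532704

0x3A27979 = 0o350474571 in octal.
0b10110010111100001110110101 = 0o262741665 in octal.
Subtract column by column in base 8:
  1-5 → 4 (borrow)
  7-6-1 → 0
  5-6 → 7 (borrow)
  4-1-1 → 2
  7-4 → 3
  4-7 → 5 (borrow)
  0-2-1 → 5 (borrow)
  5-6-1 → 6 (borrow)
  3-2-1 → 0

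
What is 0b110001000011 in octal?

0o6103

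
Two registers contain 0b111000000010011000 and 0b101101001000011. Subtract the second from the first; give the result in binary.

0b110010011001010101

Subtract column by column in base 2:
  0-1 → 1 (borrow)
  0-1-1 → 0 (borrow)
  0-0-1 → 1 (borrow)
  1-0-1 → 0
  1-0 → 1
  0-0 → 0
  0-1 → 1 (borrow)
  1-0-1 → 0
  0-0 → 0
  0-1 → 1 (borrow)
  0-0-1 → 1 (borrow)
  0-1-1 → 0 (borrow)
  0-1-1 → 0 (borrow)
  0-0-1 → 1 (borrow)
  0-1-1 → 0 (borrow)
  1-0-1 → 0
  1-0 → 1
  1-0 → 1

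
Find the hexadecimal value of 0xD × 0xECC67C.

0xC06144C

Multiply each base-16 digit by 13, carrying:
  C×13 = 156 → write C carry 9
  7×13+9 = 100 → write 4 carry 6
  6×13+6 = 84 → write 4 carry 5
  C×13+5 = 161 → write 1 carry 10
  C×13+10 = 166 → write 6 carry 10
  E×13+10 = 192 → write 0 carry 12
  remaining carry: C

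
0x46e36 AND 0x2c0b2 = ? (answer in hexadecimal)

AND each hex digit independently (no carries):
  4&2=0, 6&c=4, e&0=0, 3&b=3, 6&2=2

0x04032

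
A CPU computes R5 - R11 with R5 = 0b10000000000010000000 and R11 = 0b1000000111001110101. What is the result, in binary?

Subtract column by column in base 2:
  0-1 → 1 (borrow)
  0-0-1 → 1 (borrow)
  0-1-1 → 0 (borrow)
  0-0-1 → 1 (borrow)
  0-1-1 → 0 (borrow)
  0-1-1 → 0 (borrow)
  0-1-1 → 0 (borrow)
  1-0-1 → 0
  0-0 → 0
  0-1 → 1 (borrow)
  0-1-1 → 0 (borrow)
  0-1-1 → 0 (borrow)
  0-0-1 → 1 (borrow)
  0-0-1 → 1 (borrow)
  0-0-1 → 1 (borrow)
  0-0-1 → 1 (borrow)
  0-0-1 → 1 (borrow)
  0-0-1 → 1 (borrow)
  0-1-1 → 0 (borrow)
  1-0-1 → 0

0b111111001000001011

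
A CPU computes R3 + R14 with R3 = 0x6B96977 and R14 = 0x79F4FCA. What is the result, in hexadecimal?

0xE58B941

Add column by column in base 16, right to left:
  7+A = 1 carry 1
  7+C+1 = 4 carry 1
  9+F+1 = 9 carry 1
  6+4+1 = B
  9+F = 8 carry 1
  B+9+1 = 5 carry 1
  6+7+1 = E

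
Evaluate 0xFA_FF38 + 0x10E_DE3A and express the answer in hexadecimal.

Add column by column in base 16, right to left:
  8+A = 2 carry 1
  3+3+1 = 7
  F+E = D carry 1
  F+D+1 = D carry 1
  A+E+1 = 9 carry 1
  F+0+1 = 0 carry 1
  0+1+1 = 2

0x209DD72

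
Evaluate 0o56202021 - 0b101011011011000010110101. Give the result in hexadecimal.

0o56202021 = 0xb90411 in hexadecimal.
0b101011011011000010110101 = 0xadb0b5 in hexadecimal.
Subtract column by column in base 16:
  1-5 → c (borrow)
  1-b-1 → 5 (borrow)
  4-0-1 → 3
  0-b → 5 (borrow)
  9-d-1 → b (borrow)
  b-a-1 → 0

0xb535c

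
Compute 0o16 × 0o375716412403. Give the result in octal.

0o6742513223052

Multiply each base-8 digit by 14, carrying:
  3×14 = 42 → write 2 carry 5
  0×14+5 = 5 → write 5
  4×14 = 56 → write 0 carry 7
  2×14+7 = 35 → write 3 carry 4
  1×14+4 = 18 → write 2 carry 2
  4×14+2 = 58 → write 2 carry 7
  6×14+7 = 91 → write 3 carry 11
  1×14+11 = 25 → write 1 carry 3
  7×14+3 = 101 → write 5 carry 12
  5×14+12 = 82 → write 2 carry 10
  7×14+10 = 108 → write 4 carry 13
  3×14+13 = 55 → write 7 carry 6
  remaining carry: 6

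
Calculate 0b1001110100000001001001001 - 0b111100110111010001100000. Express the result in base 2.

Subtract column by column in base 2:
  1-0 → 1
  0-0 → 0
  0-0 → 0
  1-0 → 1
  0-0 → 0
  0-1 → 1 (borrow)
  1-1-1 → 1 (borrow)
  0-0-1 → 1 (borrow)
  0-0-1 → 1 (borrow)
  1-0-1 → 0
  0-1 → 1 (borrow)
  0-0-1 → 1 (borrow)
  0-1-1 → 0 (borrow)
  0-1-1 → 0 (borrow)
  0-1-1 → 0 (borrow)
  0-0-1 → 1 (borrow)
  0-1-1 → 0 (borrow)
  1-1-1 → 1 (borrow)
  0-0-1 → 1 (borrow)
  1-0-1 → 0
  1-1 → 0
  1-1 → 0
  0-1 → 1 (borrow)
  0-1-1 → 0 (borrow)
  1-0-1 → 0

0b10001101000110111101001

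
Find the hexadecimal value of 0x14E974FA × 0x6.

Multiply each base-16 digit by 6, carrying:
  A×6 = 60 → write C carry 3
  F×6+3 = 93 → write D carry 5
  4×6+5 = 29 → write D carry 1
  7×6+1 = 43 → write B carry 2
  9×6+2 = 56 → write 8 carry 3
  E×6+3 = 87 → write 7 carry 5
  4×6+5 = 29 → write D carry 1
  1×6+1 = 7 → write 7

0x7D78BDDC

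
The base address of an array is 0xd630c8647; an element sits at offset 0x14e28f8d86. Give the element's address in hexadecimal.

0x22459c13cd

Add column by column in base 16, right to left:
  7+6 = d
  4+8 = c
  6+d = 3 carry 1
  8+8+1 = 1 carry 1
  c+f+1 = c carry 1
  0+8+1 = 9
  3+2 = 5
  6+e = 4 carry 1
  d+4+1 = 2 carry 1
  0+1+1 = 2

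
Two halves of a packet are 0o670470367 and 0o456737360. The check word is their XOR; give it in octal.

0o226347007

XOR each oct digit independently (no carries):
  6^4=2, 7^5=2, 0^6=6, 4^7=3, 7^3=4, 0^7=7, 3^3=0, 6^6=0, 7^0=7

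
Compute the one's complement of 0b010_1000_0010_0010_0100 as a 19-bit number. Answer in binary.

0b1010111110111011011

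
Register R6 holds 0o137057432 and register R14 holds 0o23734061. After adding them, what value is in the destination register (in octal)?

0o163013513

Add column by column in base 8, right to left:
  2+1 = 3
  3+6 = 1 carry 1
  4+0+1 = 5
  7+4 = 3 carry 1
  5+3+1 = 1 carry 1
  0+7+1 = 0 carry 1
  7+3+1 = 3 carry 1
  3+2+1 = 6
  1+0 = 1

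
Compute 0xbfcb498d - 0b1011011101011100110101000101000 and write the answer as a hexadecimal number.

0x641cdf65

0b1011011101011100110101000101000 = 0x5bae6a28 in hexadecimal.
Subtract column by column in base 16:
  d-8 → 5
  8-2 → 6
  9-a → f (borrow)
  4-6-1 → d (borrow)
  b-e-1 → c (borrow)
  c-a-1 → 1
  f-b → 4
  b-5 → 6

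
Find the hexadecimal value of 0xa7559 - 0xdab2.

0x99aa7

Subtract column by column in base 16:
  9-2 → 7
  5-b → a (borrow)
  5-a-1 → a (borrow)
  7-d-1 → 9 (borrow)
  a-0-1 → 9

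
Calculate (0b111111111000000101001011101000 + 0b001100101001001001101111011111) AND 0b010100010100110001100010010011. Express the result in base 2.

0b100000000000000100010000011

Add column by column in base 2, right to left:
  0+1 = 1
  0+1 = 1
  0+1 = 1
  1+1 = 0 carry 1
  0+1+1 = 0 carry 1
  1+0+1 = 0 carry 1
  1+1+1 = 1 carry 1
  1+1+1 = 1 carry 1
  0+1+1 = 0 carry 1
  1+1+1 = 1 carry 1
  0+0+1 = 1
  0+1 = 1
  1+1 = 0 carry 1
  0+0+1 = 1
  1+0 = 1
  0+1 = 1
  0+0 = 0
  0+0 = 0
  0+1 = 1
  0+0 = 0
  0+0 = 0
  1+1 = 0 carry 1
  1+0+1 = 0 carry 1
  1+1+1 = 1 carry 1
  1+0+1 = 0 carry 1
  1+0+1 = 0 carry 1
  1+1+1 = 1 carry 1
  1+1+1 = 1 carry 1
  1+0+1 = 0 carry 1
  1+0+1 = 0 carry 1
  final carry 1
Sum = 0b1001100100001001110111011000111; now AND with 0b010100010100110001100010010011:
  1001100100001001110111011000111
& 0010100010100110001100010010011
= 0000100000000000000100010000011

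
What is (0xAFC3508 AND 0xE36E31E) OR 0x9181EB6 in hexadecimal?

0xAFC3508 AND 0xE36E31E = 0xA342108.
Then OR with 0x9181EB6.

0xB3C3FBE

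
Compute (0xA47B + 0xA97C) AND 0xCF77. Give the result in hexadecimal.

Add column by column in base 16, right to left:
  B+C = 7 carry 1
  7+7+1 = F
  4+9 = D
  A+A = 4 carry 1
  final carry 1
Sum = 0x14DF7; now AND with 0xCF77:
  1&0=0, 4&C=4, D&F=D, F&7=7, 7&7=7

0x4D77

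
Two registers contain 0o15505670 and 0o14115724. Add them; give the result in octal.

0o31623614

Add column by column in base 8, right to left:
  0+4 = 4
  7+2 = 1 carry 1
  6+7+1 = 6 carry 1
  5+5+1 = 3 carry 1
  0+1+1 = 2
  5+1 = 6
  5+4 = 1 carry 1
  1+1+1 = 3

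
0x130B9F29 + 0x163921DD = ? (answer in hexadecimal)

Add column by column in base 16, right to left:
  9+D = 6 carry 1
  2+D+1 = 0 carry 1
  F+1+1 = 1 carry 1
  9+2+1 = C
  B+9 = 4 carry 1
  0+3+1 = 4
  3+6 = 9
  1+1 = 2

0x2944C106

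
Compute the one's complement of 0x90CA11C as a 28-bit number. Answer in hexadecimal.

Each hex digit d becomes F−d:
  9→6, 0→F, C→3, A→5, 1→E, 1→E, C→3

0x6F35EE3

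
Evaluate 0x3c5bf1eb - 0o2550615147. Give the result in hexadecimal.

0x26b8d784

0o2550615147 = 0x15a31a67 in hexadecimal.
Subtract column by column in base 16:
  b-7 → 4
  e-6 → 8
  1-a → 7 (borrow)
  f-1-1 → d
  b-3 → 8
  5-a → b (borrow)
  c-5-1 → 6
  3-1 → 2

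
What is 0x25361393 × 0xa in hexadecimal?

0x1741cc3be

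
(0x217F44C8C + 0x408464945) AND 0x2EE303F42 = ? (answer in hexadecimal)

0x220301540

Add column by column in base 16, right to left:
  C+5 = 1 carry 1
  8+4+1 = D
  C+9 = 5 carry 1
  4+4+1 = 9
  4+6 = A
  F+4 = 3 carry 1
  7+8+1 = 0 carry 1
  1+0+1 = 2
  2+4 = 6
Sum = 0x6203A95D1; now AND with 0x2EE303F42:
  6&2=2, 2&E=2, 0&E=0, 3&3=3, A&0=0, 9&3=1, 5&F=5, D&4=4, 1&2=0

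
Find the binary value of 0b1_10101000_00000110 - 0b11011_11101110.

0b11000110000011000

Subtract column by column in base 2:
  0-0 → 0
  1-1 → 0
  1-1 → 0
  0-1 → 1 (borrow)
  0-0-1 → 1 (borrow)
  0-1-1 → 0 (borrow)
  0-1-1 → 0 (borrow)
  0-1-1 → 0 (borrow)
  0-1-1 → 0 (borrow)
  0-1-1 → 0 (borrow)
  0-0-1 → 1 (borrow)
  1-1-1 → 1 (borrow)
  0-1-1 → 0 (borrow)
  1-0-1 → 0
  0-0 → 0
  1-0 → 1
  1-0 → 1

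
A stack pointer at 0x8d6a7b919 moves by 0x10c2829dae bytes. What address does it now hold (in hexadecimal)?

0x19992a56c7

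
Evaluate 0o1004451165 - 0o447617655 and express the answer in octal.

Subtract column by column in base 8:
  5-5 → 0
  6-5 → 1
  1-6 → 3 (borrow)
  1-7-1 → 1 (borrow)
  5-1-1 → 3
  4-6 → 6 (borrow)
  4-7-1 → 4 (borrow)
  0-4-1 → 3 (borrow)
  0-4-1 → 3 (borrow)
  1-0-1 → 0

0o334631310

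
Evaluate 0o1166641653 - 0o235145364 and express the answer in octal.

Subtract column by column in base 8:
  3-4 → 7 (borrow)
  5-6-1 → 6 (borrow)
  6-3-1 → 2
  1-5 → 4 (borrow)
  4-4-1 → 7 (borrow)
  6-1-1 → 4
  6-5 → 1
  6-3 → 3
  1-2 → 7 (borrow)
  1-0-1 → 0

0o731474267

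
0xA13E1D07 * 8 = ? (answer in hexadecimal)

0x509F0E838

Multiply each base-16 digit by 8, carrying:
  7×8 = 56 → write 8 carry 3
  0×8+3 = 3 → write 3
  D×8 = 104 → write 8 carry 6
  1×8+6 = 14 → write E
  E×8 = 112 → write 0 carry 7
  3×8+7 = 31 → write F carry 1
  1×8+1 = 9 → write 9
  A×8 = 80 → write 0 carry 5
  remaining carry: 5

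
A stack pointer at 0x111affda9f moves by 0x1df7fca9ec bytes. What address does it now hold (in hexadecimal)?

Add column by column in base 16, right to left:
  f+c = b carry 1
  9+e+1 = 8 carry 1
  a+9+1 = 4 carry 1
  d+a+1 = 8 carry 1
  f+c+1 = c carry 1
  f+f+1 = f carry 1
  a+7+1 = 2 carry 1
  1+f+1 = 1 carry 1
  1+d+1 = f
  1+1 = 2

0x2f12fc848b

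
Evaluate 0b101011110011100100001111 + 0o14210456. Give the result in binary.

0b111000000100101000111101

0o14210456 = 0b1100010001000100101110 in binary.
Add column by column in base 2, right to left:
  1+0 = 1
  1+1 = 0 carry 1
  1+1+1 = 1 carry 1
  1+1+1 = 1 carry 1
  0+0+1 = 1
  0+1 = 1
  0+0 = 0
  0+0 = 0
  1+1 = 0 carry 1
  0+0+1 = 1
  0+0 = 0
  1+0 = 1
  1+1 = 0 carry 1
  1+0+1 = 0 carry 1
  0+0+1 = 1
  0+0 = 0
  1+1 = 0 carry 1
  1+0+1 = 0 carry 1
  1+0+1 = 0 carry 1
  1+0+1 = 0 carry 1
  0+1+1 = 0 carry 1
  1+1+1 = 1 carry 1
  0+0+1 = 1
  1+0 = 1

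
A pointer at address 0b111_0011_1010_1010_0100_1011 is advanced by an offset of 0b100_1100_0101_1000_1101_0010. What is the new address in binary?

0b110000000000001100011101

Add column by column in base 2, right to left:
  1+0 = 1
  1+1 = 0 carry 1
  0+0+1 = 1
  1+0 = 1
  0+1 = 1
  0+0 = 0
  1+1 = 0 carry 1
  0+1+1 = 0 carry 1
  0+0+1 = 1
  1+0 = 1
  0+0 = 0
  1+1 = 0 carry 1
  0+1+1 = 0 carry 1
  1+0+1 = 0 carry 1
  0+1+1 = 0 carry 1
  1+0+1 = 0 carry 1
  1+0+1 = 0 carry 1
  1+0+1 = 0 carry 1
  0+1+1 = 0 carry 1
  0+1+1 = 0 carry 1
  1+0+1 = 0 carry 1
  1+0+1 = 0 carry 1
  1+1+1 = 1 carry 1
  final carry 1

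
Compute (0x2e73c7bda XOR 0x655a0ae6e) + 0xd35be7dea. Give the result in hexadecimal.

0x11e85b539e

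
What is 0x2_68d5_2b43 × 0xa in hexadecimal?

0x181853b09e

Multiply each base-16 digit by 10, carrying:
  3×10 = 30 → write e carry 1
  4×10+1 = 41 → write 9 carry 2
  b×10+2 = 112 → write 0 carry 7
  2×10+7 = 27 → write b carry 1
  5×10+1 = 51 → write 3 carry 3
  d×10+3 = 133 → write 5 carry 8
  8×10+8 = 88 → write 8 carry 5
  6×10+5 = 65 → write 1 carry 4
  2×10+4 = 24 → write 8 carry 1
  remaining carry: 1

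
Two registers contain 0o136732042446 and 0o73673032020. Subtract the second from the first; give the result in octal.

Subtract column by column in base 8:
  6-0 → 6
  4-2 → 2
  4-0 → 4
  2-2 → 0
  4-3 → 1
  0-0 → 0
  2-3 → 7 (borrow)
  3-7-1 → 3 (borrow)
  7-6-1 → 0
  6-3 → 3
  3-7 → 4 (borrow)
  1-0-1 → 0

0o43037010426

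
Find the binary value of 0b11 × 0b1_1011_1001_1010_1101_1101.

Multiply each base-2 digit by 3, carrying:
  1×3 = 3 → write 1 carry 1
  0×3+1 = 1 → write 1
  1×3 = 3 → write 1 carry 1
  1×3+1 = 4 → write 0 carry 2
  1×3+2 = 5 → write 1 carry 2
  0×3+2 = 2 → write 0 carry 1
  1×3+1 = 4 → write 0 carry 2
  1×3+2 = 5 → write 1 carry 2
  0×3+2 = 2 → write 0 carry 1
  1×3+1 = 4 → write 0 carry 2
  0×3+2 = 2 → write 0 carry 1
  1×3+1 = 4 → write 0 carry 2
  1×3+2 = 5 → write 1 carry 2
  0×3+2 = 2 → write 0 carry 1
  0×3+1 = 1 → write 1
  1×3 = 3 → write 1 carry 1
  1×3+1 = 4 → write 0 carry 2
  1×3+2 = 5 → write 1 carry 2
  0×3+2 = 2 → write 0 carry 1
  1×3+1 = 4 → write 0 carry 2
  1×3+2 = 5 → write 1 carry 2
  remaining carry: 10

0b10100101101000010010111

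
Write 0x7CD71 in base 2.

0b1111100110101110001

Expand each hex digit to 4 bits: 7=0111 C=1100 D=1101 7=0111 1=0001.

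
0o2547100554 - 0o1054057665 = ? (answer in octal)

Subtract column by column in base 8:
  4-5 → 7 (borrow)
  5-6-1 → 6 (borrow)
  5-6-1 → 6 (borrow)
  0-7-1 → 0 (borrow)
  0-5-1 → 2 (borrow)
  1-0-1 → 0
  7-4 → 3
  4-5 → 7 (borrow)
  5-0-1 → 4
  2-1 → 1

0o1473020667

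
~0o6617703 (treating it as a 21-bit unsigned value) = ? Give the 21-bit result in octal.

0o1160074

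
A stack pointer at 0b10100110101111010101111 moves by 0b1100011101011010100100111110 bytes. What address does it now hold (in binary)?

0b1100110010010000011111101101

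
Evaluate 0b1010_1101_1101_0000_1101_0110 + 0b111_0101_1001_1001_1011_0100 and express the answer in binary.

0b1001000110110101010001010

Add column by column in base 2, right to left:
  0+0 = 0
  1+0 = 1
  1+1 = 0 carry 1
  0+0+1 = 1
  1+1 = 0 carry 1
  0+1+1 = 0 carry 1
  1+0+1 = 0 carry 1
  1+1+1 = 1 carry 1
  0+1+1 = 0 carry 1
  0+0+1 = 1
  0+0 = 0
  0+1 = 1
  1+1 = 0 carry 1
  0+0+1 = 1
  1+0 = 1
  1+1 = 0 carry 1
  1+1+1 = 1 carry 1
  0+0+1 = 1
  1+1 = 0 carry 1
  1+0+1 = 0 carry 1
  0+1+1 = 0 carry 1
  1+1+1 = 1 carry 1
  0+1+1 = 0 carry 1
  1+0+1 = 0 carry 1
  final carry 1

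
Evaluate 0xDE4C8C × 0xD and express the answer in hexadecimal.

Multiply each base-16 digit by 13, carrying:
  C×13 = 156 → write C carry 9
  8×13+9 = 113 → write 1 carry 7
  C×13+7 = 163 → write 3 carry 10
  4×13+10 = 62 → write E carry 3
  E×13+3 = 185 → write 9 carry 11
  D×13+11 = 180 → write 4 carry 11
  remaining carry: B

0xB49E31C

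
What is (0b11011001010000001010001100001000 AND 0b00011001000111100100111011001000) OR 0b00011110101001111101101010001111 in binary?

0b11111101001111101101010001111

0b11011001010000001010001100001000 AND 0b00011001000111100100111011001000 = 0b00011001000000000000001000001000.
Then OR with 0b00011110101001111101101010001111.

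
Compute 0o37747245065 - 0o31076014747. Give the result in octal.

0o6651230116

Subtract column by column in base 8:
  5-7 → 6 (borrow)
  6-4-1 → 1
  0-7 → 1 (borrow)
  5-4-1 → 0
  4-1 → 3
  2-0 → 2
  7-6 → 1
  4-7 → 5 (borrow)
  7-0-1 → 6
  7-1 → 6
  3-3 → 0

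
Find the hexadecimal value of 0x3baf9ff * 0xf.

Multiply each base-16 digit by 15, carrying:
  f×15 = 225 → write 1 carry 14
  f×15+14 = 239 → write f carry 14
  9×15+14 = 149 → write 5 carry 9
  f×15+9 = 234 → write a carry 14
  a×15+14 = 164 → write 4 carry 10
  b×15+10 = 175 → write f carry 10
  3×15+10 = 55 → write 7 carry 3
  remaining carry: 3

0x37f4a5f1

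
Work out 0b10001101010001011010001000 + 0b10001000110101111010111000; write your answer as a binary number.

0b100010110000111010101000000

Add column by column in base 2, right to left:
  0+0 = 0
  0+0 = 0
  0+0 = 0
  1+1 = 0 carry 1
  0+1+1 = 0 carry 1
  0+1+1 = 0 carry 1
  0+0+1 = 1
  1+1 = 0 carry 1
  0+0+1 = 1
  1+1 = 0 carry 1
  1+1+1 = 1 carry 1
  0+1+1 = 0 carry 1
  1+1+1 = 1 carry 1
  0+0+1 = 1
  0+1 = 1
  0+0 = 0
  1+1 = 0 carry 1
  0+1+1 = 0 carry 1
  1+0+1 = 0 carry 1
  0+0+1 = 1
  1+0 = 1
  1+1 = 0 carry 1
  0+0+1 = 1
  0+0 = 0
  0+0 = 0
  1+1 = 0 carry 1
  final carry 1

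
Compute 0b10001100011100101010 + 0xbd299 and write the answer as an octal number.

0o5114703

0b10001100011100101010 = 0o2143452 in octal.
0xbd299 = 0o2751231 in octal.
Add column by column in base 8, right to left:
  2+1 = 3
  5+3 = 0 carry 1
  4+2+1 = 7
  3+1 = 4
  4+5 = 1 carry 1
  1+7+1 = 1 carry 1
  2+2+1 = 5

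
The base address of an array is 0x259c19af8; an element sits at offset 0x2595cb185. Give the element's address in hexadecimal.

0x4b31e4c7d

Add column by column in base 16, right to left:
  8+5 = d
  f+8 = 7 carry 1
  a+1+1 = c
  9+b = 4 carry 1
  1+c+1 = e
  c+5 = 1 carry 1
  9+9+1 = 3 carry 1
  5+5+1 = b
  2+2 = 4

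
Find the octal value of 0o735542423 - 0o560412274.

0o155130127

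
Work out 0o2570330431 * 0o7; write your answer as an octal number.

Multiply each base-8 digit by 7, carrying:
  1×7 = 7 → write 7
  3×7 = 21 → write 5 carry 2
  4×7+2 = 30 → write 6 carry 3
  0×7+3 = 3 → write 3
  3×7 = 21 → write 5 carry 2
  3×7+2 = 23 → write 7 carry 2
  0×7+2 = 2 → write 2
  7×7 = 49 → write 1 carry 6
  5×7+6 = 41 → write 1 carry 5
  2×7+5 = 19 → write 3 carry 2
  remaining carry: 2

0o23112753657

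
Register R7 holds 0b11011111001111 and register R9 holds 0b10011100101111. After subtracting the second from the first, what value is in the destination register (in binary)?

0b1000010100000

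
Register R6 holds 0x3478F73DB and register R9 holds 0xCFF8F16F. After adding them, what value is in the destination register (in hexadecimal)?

Add column by column in base 16, right to left:
  B+F = A carry 1
  D+6+1 = 4 carry 1
  3+1+1 = 5
  7+F = 6 carry 1
  F+8+1 = 8 carry 1
  8+F+1 = 8 carry 1
  7+F+1 = 7 carry 1
  4+C+1 = 1 carry 1
  3+0+1 = 4

0x41788654A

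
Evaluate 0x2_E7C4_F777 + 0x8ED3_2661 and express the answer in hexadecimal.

0x376981DD8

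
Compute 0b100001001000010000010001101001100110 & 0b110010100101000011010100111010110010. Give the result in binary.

AND bit by bit (1 only where both bits are 1):
  100001001000010000010001101001100110
& 110010100101000011010100111010110010
= 100000000000000000010000101000100010

0b100000000000000000010000101000100010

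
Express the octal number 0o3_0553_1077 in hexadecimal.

0x316b23f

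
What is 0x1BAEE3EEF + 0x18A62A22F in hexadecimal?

Add column by column in base 16, right to left:
  F+F = E carry 1
  E+2+1 = 1 carry 1
  E+2+1 = 1 carry 1
  3+A+1 = E
  E+2 = 0 carry 1
  E+6+1 = 5 carry 1
  A+A+1 = 5 carry 1
  B+8+1 = 4 carry 1
  1+1+1 = 3

0x34550E11E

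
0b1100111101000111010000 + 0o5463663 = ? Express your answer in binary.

0b10010100011100110000011

0o5463663 = 0b101100110011110110011 in binary.
Add column by column in base 2, right to left:
  0+1 = 1
  0+1 = 1
  0+0 = 0
  0+0 = 0
  1+1 = 0 carry 1
  0+1+1 = 0 carry 1
  1+0+1 = 0 carry 1
  1+1+1 = 1 carry 1
  1+1+1 = 1 carry 1
  0+1+1 = 0 carry 1
  0+1+1 = 0 carry 1
  0+0+1 = 1
  1+0 = 1
  0+1 = 1
  1+1 = 0 carry 1
  1+0+1 = 0 carry 1
  1+0+1 = 0 carry 1
  1+1+1 = 1 carry 1
  0+1+1 = 0 carry 1
  0+0+1 = 1
  1+1 = 0 carry 1
  1+0+1 = 0 carry 1
  final carry 1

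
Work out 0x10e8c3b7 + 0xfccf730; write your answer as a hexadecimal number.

Add column by column in base 16, right to left:
  7+0 = 7
  b+3 = e
  3+7 = a
  c+f = b carry 1
  8+c+1 = 5 carry 1
  e+c+1 = b carry 1
  0+f+1 = 0 carry 1
  1+0+1 = 2

0x20b5bae7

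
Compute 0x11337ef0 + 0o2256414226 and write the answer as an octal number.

0x11337ef0 = 0o2114677360 in octal.
Add column by column in base 8, right to left:
  0+6 = 6
  6+2 = 0 carry 1
  3+2+1 = 6
  7+4 = 3 carry 1
  7+1+1 = 1 carry 1
  6+4+1 = 3 carry 1
  4+6+1 = 3 carry 1
  1+5+1 = 7
  1+2 = 3
  2+2 = 4

0o4373313606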